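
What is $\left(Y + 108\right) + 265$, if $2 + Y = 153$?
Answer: $524$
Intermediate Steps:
$Y = 151$ ($Y = -2 + 153 = 151$)
$\left(Y + 108\right) + 265 = \left(151 + 108\right) + 265 = 259 + 265 = 524$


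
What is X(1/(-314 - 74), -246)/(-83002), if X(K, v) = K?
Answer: 1/32204776 ≈ 3.1051e-8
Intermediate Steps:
X(1/(-314 - 74), -246)/(-83002) = 1/(-314 - 74*(-83002)) = -1/83002/(-388) = -1/388*(-1/83002) = 1/32204776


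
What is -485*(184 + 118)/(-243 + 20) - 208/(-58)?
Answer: 4270822/6467 ≈ 660.40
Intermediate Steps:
-485*(184 + 118)/(-243 + 20) - 208/(-58) = -485/((-223/302)) - 208*(-1/58) = -485/((-223*1/302)) + 104/29 = -485/(-223/302) + 104/29 = -485*(-302/223) + 104/29 = 146470/223 + 104/29 = 4270822/6467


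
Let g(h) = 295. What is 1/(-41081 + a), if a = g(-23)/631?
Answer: -631/25921816 ≈ -2.4342e-5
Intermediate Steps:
a = 295/631 ≈ 0.46751
1/(-41081 + a) = 1/(-41081 + 295/631) = 1/(-25921816/631) = -631/25921816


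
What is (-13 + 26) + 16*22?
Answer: 365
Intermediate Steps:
(-13 + 26) + 16*22 = 13 + 352 = 365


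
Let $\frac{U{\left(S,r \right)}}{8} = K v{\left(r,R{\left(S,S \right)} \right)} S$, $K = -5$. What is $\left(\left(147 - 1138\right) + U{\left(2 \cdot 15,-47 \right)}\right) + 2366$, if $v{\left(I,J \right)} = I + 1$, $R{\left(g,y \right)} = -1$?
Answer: $56575$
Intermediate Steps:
$v{\left(I,J \right)} = 1 + I$
$U{\left(S,r \right)} = 8 S \left(-5 - 5 r\right)$ ($U{\left(S,r \right)} = 8 - 5 \left(1 + r\right) S = 8 \left(-5 - 5 r\right) S = 8 S \left(-5 - 5 r\right)$)
$\left(\left(147 - 1138\right) + U{\left(2 \cdot 15,-47 \right)}\right) + 2366 = \left(\left(147 - 1138\right) - 40 \cdot 2 \cdot 15 \left(1 - 47\right)\right) + 2366 = \left(\left(147 - 1138\right) - 1200 \left(-46\right)\right) + 2366 = \left(-991 + 55200\right) + 2366 = 54209 + 2366 = 56575$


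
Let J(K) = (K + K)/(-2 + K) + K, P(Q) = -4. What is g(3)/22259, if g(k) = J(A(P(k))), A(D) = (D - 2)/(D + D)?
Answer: -9/445180 ≈ -2.0217e-5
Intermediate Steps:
A(D) = (-2 + D)/(2*D) (A(D) = (-2 + D)/((2*D)) = (-2 + D)*(1/(2*D)) = (-2 + D)/(2*D))
J(K) = K + 2*K/(-2 + K) (J(K) = (2*K)/(-2 + K) + K = 2*K/(-2 + K) + K = K + 2*K/(-2 + K))
g(k) = -9/20 (g(k) = ((½)*(-2 - 4)/(-4))²/(-2 + (½)*(-2 - 4)/(-4)) = ((½)*(-¼)*(-6))²/(-2 + (½)*(-¼)*(-6)) = (¾)²/(-2 + ¾) = 9/(16*(-5/4)) = (9/16)*(-⅘) = -9/20)
g(3)/22259 = -9/20/22259 = -9/20*1/22259 = -9/445180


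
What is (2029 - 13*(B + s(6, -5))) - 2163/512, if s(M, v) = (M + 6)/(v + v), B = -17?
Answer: 5789121/2560 ≈ 2261.4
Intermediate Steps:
s(M, v) = (6 + M)/(2*v) (s(M, v) = (6 + M)/((2*v)) = (6 + M)*(1/(2*v)) = (6 + M)/(2*v))
(2029 - 13*(B + s(6, -5))) - 2163/512 = (2029 - 13*(-17 + (½)*(6 + 6)/(-5))) - 2163/512 = (2029 - 13*(-17 + (½)*(-⅕)*12)) - 2163*1/512 = (2029 - 13*(-17 - 6/5)) - 2163/512 = (2029 - 13*(-91/5)) - 2163/512 = (2029 + 1183/5) - 2163/512 = 11328/5 - 2163/512 = 5789121/2560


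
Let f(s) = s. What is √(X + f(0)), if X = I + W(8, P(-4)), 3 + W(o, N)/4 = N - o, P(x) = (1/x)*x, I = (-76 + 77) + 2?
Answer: I*√37 ≈ 6.0828*I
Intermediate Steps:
I = 3 (I = 1 + 2 = 3)
P(x) = 1 (P(x) = x/x = 1)
W(o, N) = -12 - 4*o + 4*N (W(o, N) = -12 + 4*(N - o) = -12 + (-4*o + 4*N) = -12 - 4*o + 4*N)
X = -37 (X = 3 + (-12 - 4*8 + 4*1) = 3 + (-12 - 32 + 4) = 3 - 40 = -37)
√(X + f(0)) = √(-37 + 0) = √(-37) = I*√37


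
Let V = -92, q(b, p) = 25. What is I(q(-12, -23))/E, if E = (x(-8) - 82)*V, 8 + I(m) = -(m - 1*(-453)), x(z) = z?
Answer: -27/460 ≈ -0.058696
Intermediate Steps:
I(m) = -461 - m (I(m) = -8 - (m - 1*(-453)) = -8 - (m + 453) = -8 - (453 + m) = -8 + (-453 - m) = -461 - m)
E = 8280 (E = (-8 - 82)*(-92) = -90*(-92) = 8280)
I(q(-12, -23))/E = (-461 - 1*25)/8280 = (-461 - 25)*(1/8280) = -486*1/8280 = -27/460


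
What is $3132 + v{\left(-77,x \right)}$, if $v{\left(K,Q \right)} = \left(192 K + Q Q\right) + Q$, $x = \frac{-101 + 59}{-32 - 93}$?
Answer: $- \frac{182055486}{15625} \approx -11652.0$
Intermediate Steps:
$x = \frac{42}{125}$ ($x = - \frac{42}{-125} = \left(-42\right) \left(- \frac{1}{125}\right) = \frac{42}{125} \approx 0.336$)
$v{\left(K,Q \right)} = Q + Q^{2} + 192 K$ ($v{\left(K,Q \right)} = \left(192 K + Q^{2}\right) + Q = \left(Q^{2} + 192 K\right) + Q = Q + Q^{2} + 192 K$)
$3132 + v{\left(-77,x \right)} = 3132 + \left(\frac{42}{125} + \left(\frac{42}{125}\right)^{2} + 192 \left(-77\right)\right) = 3132 + \left(\frac{42}{125} + \frac{1764}{15625} - 14784\right) = 3132 - \frac{230992986}{15625} = - \frac{182055486}{15625}$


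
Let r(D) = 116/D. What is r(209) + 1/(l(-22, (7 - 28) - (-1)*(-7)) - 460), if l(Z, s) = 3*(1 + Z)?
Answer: 60459/109307 ≈ 0.55311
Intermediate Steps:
l(Z, s) = 3 + 3*Z
r(209) + 1/(l(-22, (7 - 28) - (-1)*(-7)) - 460) = 116/209 + 1/((3 + 3*(-22)) - 460) = 116*(1/209) + 1/((3 - 66) - 460) = 116/209 + 1/(-63 - 460) = 116/209 + 1/(-523) = 116/209 - 1/523 = 60459/109307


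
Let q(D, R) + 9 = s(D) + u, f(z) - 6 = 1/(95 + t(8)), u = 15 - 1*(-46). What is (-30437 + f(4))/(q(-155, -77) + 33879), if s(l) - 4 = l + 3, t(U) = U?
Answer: -3134392/3479649 ≈ -0.90078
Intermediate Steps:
s(l) = 7 + l (s(l) = 4 + (l + 3) = 4 + (3 + l) = 7 + l)
u = 61 (u = 15 + 46 = 61)
f(z) = 619/103 (f(z) = 6 + 1/(95 + 8) = 6 + 1/103 = 619/103)
q(D, R) = 59 + D (q(D, R) = -9 + ((7 + D) + 61) = -9 + (68 + D) = 59 + D)
(-30437 + f(4))/(q(-155, -77) + 33879) = (-30437 + 619/103)/((59 - 155) + 33879) = -3134392/(103*(-96 + 33879)) = -3134392/103/33783 = -3134392/103*1/33783 = -3134392/3479649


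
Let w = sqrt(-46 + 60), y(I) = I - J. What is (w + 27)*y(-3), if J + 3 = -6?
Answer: 162 + 6*sqrt(14) ≈ 184.45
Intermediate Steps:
J = -9 (J = -3 - 6 = -9)
y(I) = 9 + I (y(I) = I - 1*(-9) = I + 9 = 9 + I)
w = sqrt(14) ≈ 3.7417
(w + 27)*y(-3) = (sqrt(14) + 27)*(9 - 3) = (27 + sqrt(14))*6 = 162 + 6*sqrt(14)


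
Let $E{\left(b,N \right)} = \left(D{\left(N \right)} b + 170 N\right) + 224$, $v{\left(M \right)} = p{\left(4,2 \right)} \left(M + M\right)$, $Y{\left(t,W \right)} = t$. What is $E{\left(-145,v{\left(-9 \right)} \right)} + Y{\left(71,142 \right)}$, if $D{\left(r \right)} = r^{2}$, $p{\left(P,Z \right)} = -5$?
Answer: $-1158905$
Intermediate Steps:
$v{\left(M \right)} = - 10 M$ ($v{\left(M \right)} = - 5 \left(M + M\right) = - 5 \cdot 2 M = - 10 M$)
$E{\left(b,N \right)} = 224 + 170 N + b N^{2}$ ($E{\left(b,N \right)} = \left(N^{2} b + 170 N\right) + 224 = \left(b N^{2} + 170 N\right) + 224 = \left(170 N + b N^{2}\right) + 224 = 224 + 170 N + b N^{2}$)
$E{\left(-145,v{\left(-9 \right)} \right)} + Y{\left(71,142 \right)} = \left(224 + 170 \left(\left(-10\right) \left(-9\right)\right) - 145 \left(\left(-10\right) \left(-9\right)\right)^{2}\right) + 71 = \left(224 + 170 \cdot 90 - 145 \cdot 90^{2}\right) + 71 = \left(224 + 15300 - 1174500\right) + 71 = -1158976 + 71 = -1158905$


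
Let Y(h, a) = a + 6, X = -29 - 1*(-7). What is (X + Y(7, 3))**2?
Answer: 169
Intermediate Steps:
X = -22 (X = -29 + 7 = -22)
Y(h, a) = 6 + a
(X + Y(7, 3))**2 = (-22 + (6 + 3))**2 = (-22 + 9)**2 = (-13)**2 = 169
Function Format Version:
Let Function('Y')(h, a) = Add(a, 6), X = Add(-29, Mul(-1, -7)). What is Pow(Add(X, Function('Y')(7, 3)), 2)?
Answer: 169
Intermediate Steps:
X = -22 (X = Add(-29, 7) = -22)
Function('Y')(h, a) = Add(6, a)
Pow(Add(X, Function('Y')(7, 3)), 2) = Pow(Add(-22, Add(6, 3)), 2) = Pow(Add(-22, 9), 2) = Pow(-13, 2) = 169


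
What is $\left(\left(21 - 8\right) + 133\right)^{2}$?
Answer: $21316$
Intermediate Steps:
$\left(\left(21 - 8\right) + 133\right)^{2} = \left(13 + 133\right)^{2} = 146^{2} = 21316$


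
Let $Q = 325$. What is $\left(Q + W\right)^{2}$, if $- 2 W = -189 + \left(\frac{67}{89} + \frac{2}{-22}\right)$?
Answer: $\frac{673602657289}{3833764} \approx 1.757 \cdot 10^{5}$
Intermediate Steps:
$W = \frac{184383}{1958}$ ($W = - \frac{-189 + \left(\frac{67}{89} + \frac{2}{-22}\right)}{2} = - \frac{-189 + \left(67 \cdot \frac{1}{89} + 2 \left(- \frac{1}{22}\right)\right)}{2} = - \frac{-189 + \left(\frac{67}{89} - \frac{1}{11}\right)}{2} = - \frac{-189 + \frac{648}{979}}{2} = \left(- \frac{1}{2}\right) \left(- \frac{184383}{979}\right) = \frac{184383}{1958} \approx 94.169$)
$\left(Q + W\right)^{2} = \left(325 + \frac{184383}{1958}\right)^{2} = \left(\frac{820733}{1958}\right)^{2} = \frac{673602657289}{3833764}$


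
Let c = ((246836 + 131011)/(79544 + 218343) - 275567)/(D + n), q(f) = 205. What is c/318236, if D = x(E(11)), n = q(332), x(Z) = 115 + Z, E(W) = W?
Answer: -41043724541/15689129793446 ≈ -0.0026161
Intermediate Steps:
n = 205
D = 126 (D = 115 + 11 = 126)
c = -82087449082/98600597 (c = ((246836 + 131011)/(79544 + 218343) - 275567)/(126 + 205) = (377847/297887 - 275567)/331 = (377847*(1/297887) - 275567)*(1/331) = (377847/297887 - 275567)*(1/331) = -82087449082/297887*1/331 = -82087449082/98600597 ≈ -832.52)
c/318236 = -82087449082/98600597/318236 = -82087449082/98600597*1/318236 = -41043724541/15689129793446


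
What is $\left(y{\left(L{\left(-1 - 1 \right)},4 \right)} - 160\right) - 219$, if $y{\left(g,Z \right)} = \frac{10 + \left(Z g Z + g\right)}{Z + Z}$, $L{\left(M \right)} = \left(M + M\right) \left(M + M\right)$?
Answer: $- \frac{1375}{4} \approx -343.75$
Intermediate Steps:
$L{\left(M \right)} = 4 M^{2}$ ($L{\left(M \right)} = 2 M 2 M = 4 M^{2}$)
$y{\left(g,Z \right)} = \frac{10 + g + g Z^{2}}{2 Z}$ ($y{\left(g,Z \right)} = \frac{10 + \left(g Z^{2} + g\right)}{2 Z} = \left(10 + \left(g + g Z^{2}\right)\right) \frac{1}{2 Z} = \left(10 + g + g Z^{2}\right) \frac{1}{2 Z} = \frac{10 + g + g Z^{2}}{2 Z}$)
$\left(y{\left(L{\left(-1 - 1 \right)},4 \right)} - 160\right) - 219 = \left(\frac{10 + 4 \left(-1 - 1\right)^{2} + 4 \left(-1 - 1\right)^{2} \cdot 4^{2}}{2 \cdot 4} - 160\right) - 219 = \left(\frac{1}{2} \cdot \frac{1}{4} \left(10 + 4 \left(-2\right)^{2} + 4 \left(-2\right)^{2} \cdot 16\right) - 160\right) - 219 = \left(\frac{1}{2} \cdot \frac{1}{4} \left(10 + 4 \cdot 4 + 4 \cdot 4 \cdot 16\right) - 160\right) - 219 = \left(\frac{1}{2} \cdot \frac{1}{4} \left(10 + 16 + 16 \cdot 16\right) - 160\right) - 219 = \left(\frac{1}{2} \cdot \frac{1}{4} \left(10 + 16 + 256\right) - 160\right) - 219 = \left(\frac{1}{2} \cdot \frac{1}{4} \cdot 282 - 160\right) - 219 = \left(\frac{141}{4} - 160\right) - 219 = - \frac{499}{4} - 219 = - \frac{1375}{4}$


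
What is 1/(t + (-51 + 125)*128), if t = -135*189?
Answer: -1/16043 ≈ -6.2332e-5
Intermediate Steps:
t = -25515
1/(t + (-51 + 125)*128) = 1/(-25515 + (-51 + 125)*128) = 1/(-25515 + 74*128) = 1/(-25515 + 9472) = 1/(-16043) = -1/16043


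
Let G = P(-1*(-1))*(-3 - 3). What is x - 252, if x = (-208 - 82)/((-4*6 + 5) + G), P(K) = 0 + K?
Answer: -1202/5 ≈ -240.40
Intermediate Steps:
P(K) = K
G = -6 (G = (-1*(-1))*(-3 - 3) = 1*(-6) = -6)
x = 58/5 (x = (-208 - 82)/((-4*6 + 5) - 6) = -290/((-24 + 5) - 6) = -290/(-19 - 6) = -290/(-25) = -290*(-1/25) = 58/5 ≈ 11.600)
x - 252 = 58/5 - 252 = -1202/5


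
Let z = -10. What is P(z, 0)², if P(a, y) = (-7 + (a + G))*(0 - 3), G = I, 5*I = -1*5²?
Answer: 4356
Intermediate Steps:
I = -5 (I = (-1*5²)/5 = (-1*25)/5 = (⅕)*(-25) = -5)
G = -5
P(a, y) = 36 - 3*a (P(a, y) = (-7 + (a - 5))*(0 - 3) = (-7 + (-5 + a))*(-3) = (-12 + a)*(-3) = 36 - 3*a)
P(z, 0)² = (36 - 3*(-10))² = (36 + 30)² = 66² = 4356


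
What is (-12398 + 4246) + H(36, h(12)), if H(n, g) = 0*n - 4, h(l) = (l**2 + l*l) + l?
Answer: -8156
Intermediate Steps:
h(l) = l + 2*l**2 (h(l) = (l**2 + l**2) + l = 2*l**2 + l = l + 2*l**2)
H(n, g) = -4 (H(n, g) = 0 - 4 = -4)
(-12398 + 4246) + H(36, h(12)) = (-12398 + 4246) - 4 = -8152 - 4 = -8156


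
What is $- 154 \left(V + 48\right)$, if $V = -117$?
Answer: $10626$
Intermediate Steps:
$- 154 \left(V + 48\right) = - 154 \left(-117 + 48\right) = \left(-154\right) \left(-69\right) = 10626$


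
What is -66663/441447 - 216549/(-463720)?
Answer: 21560646681/68235934280 ≈ 0.31597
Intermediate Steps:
-66663/441447 - 216549/(-463720) = -66663*1/441447 - 216549*(-1/463720) = -22221/147149 + 216549/463720 = 21560646681/68235934280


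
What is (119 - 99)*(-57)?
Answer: -1140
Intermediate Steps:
(119 - 99)*(-57) = 20*(-57) = -1140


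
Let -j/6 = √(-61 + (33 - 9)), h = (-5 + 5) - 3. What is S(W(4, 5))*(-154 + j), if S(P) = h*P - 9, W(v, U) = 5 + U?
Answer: 6006 + 234*I*√37 ≈ 6006.0 + 1423.4*I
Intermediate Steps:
h = -3 (h = 0 - 3 = -3)
j = -6*I*√37 (j = -6*√(-61 + (33 - 9)) = -6*√(-61 + 24) = -6*I*√37 ≈ -36.497*I)
S(P) = -9 - 3*P (S(P) = -3*P - 9 = -9 - 3*P)
S(W(4, 5))*(-154 + j) = (-9 - 3*(5 + 5))*(-154 - 6*I*√37) = (-9 - 3*10)*(-154 - 6*I*√37) = (-9 - 30)*(-154 - 6*I*√37) = -39*(-154 - 6*I*√37) = 6006 + 234*I*√37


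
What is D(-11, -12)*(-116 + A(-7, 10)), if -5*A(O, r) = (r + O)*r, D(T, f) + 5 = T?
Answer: 1952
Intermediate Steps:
D(T, f) = -5 + T
A(O, r) = -r*(O + r)/5 (A(O, r) = -(r + O)*r/5 = -(O + r)*r/5 = -r*(O + r)/5)
D(-11, -12)*(-116 + A(-7, 10)) = (-5 - 11)*(-116 - ⅕*10*(-7 + 10)) = -16*(-116 - ⅕*10*3) = -16*(-116 - 6) = -16*(-122) = 1952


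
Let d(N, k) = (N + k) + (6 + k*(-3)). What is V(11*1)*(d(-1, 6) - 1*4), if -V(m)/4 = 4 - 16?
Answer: -528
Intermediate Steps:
V(m) = 48 (V(m) = -4*(4 - 16) = -4*(-12) = 48)
d(N, k) = 6 + N - 2*k (d(N, k) = (N + k) + (6 - 3*k) = 6 + N - 2*k)
V(11*1)*(d(-1, 6) - 1*4) = 48*((6 - 1 - 2*6) - 1*4) = 48*((6 - 1 - 12) - 4) = 48*(-7 - 4) = 48*(-11) = -528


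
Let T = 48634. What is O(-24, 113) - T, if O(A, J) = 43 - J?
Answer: -48704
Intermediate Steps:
O(-24, 113) - T = (43 - 1*113) - 1*48634 = (43 - 113) - 48634 = -70 - 48634 = -48704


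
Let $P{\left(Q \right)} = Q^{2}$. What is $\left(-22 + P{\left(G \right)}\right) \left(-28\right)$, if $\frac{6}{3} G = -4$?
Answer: $504$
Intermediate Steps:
$G = -2$ ($G = \frac{1}{2} \left(-4\right) = -2$)
$\left(-22 + P{\left(G \right)}\right) \left(-28\right) = \left(-22 + \left(-2\right)^{2}\right) \left(-28\right) = \left(-22 + 4\right) \left(-28\right) = \left(-18\right) \left(-28\right) = 504$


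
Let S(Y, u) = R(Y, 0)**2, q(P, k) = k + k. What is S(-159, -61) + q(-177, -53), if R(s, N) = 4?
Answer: -90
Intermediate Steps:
q(P, k) = 2*k
S(Y, u) = 16 (S(Y, u) = 4**2 = 16)
S(-159, -61) + q(-177, -53) = 16 + 2*(-53) = 16 - 106 = -90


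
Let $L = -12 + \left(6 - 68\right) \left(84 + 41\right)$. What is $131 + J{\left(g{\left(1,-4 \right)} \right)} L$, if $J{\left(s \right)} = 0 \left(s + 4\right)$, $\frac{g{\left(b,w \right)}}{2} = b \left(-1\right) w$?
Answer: $131$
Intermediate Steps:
$g{\left(b,w \right)} = - 2 b w$ ($g{\left(b,w \right)} = 2 b \left(-1\right) w = 2 - b w = 2 \left(- b w\right) = - 2 b w$)
$J{\left(s \right)} = 0$ ($J{\left(s \right)} = 0 \left(4 + s\right) = 0$)
$L = -7762$ ($L = -12 - 7750 = -7762$)
$131 + J{\left(g{\left(1,-4 \right)} \right)} L = 131 + 0 \left(-7762\right) = 131 + 0 = 131$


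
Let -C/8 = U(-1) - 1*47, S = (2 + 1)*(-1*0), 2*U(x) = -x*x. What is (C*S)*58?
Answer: 0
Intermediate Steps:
U(x) = -x²/2 (U(x) = (-x*x)/2 = (-x²)/2 = -x²/2)
S = 0 (S = 3*0 = 0)
C = 380 (C = -8*(-½*(-1)² - 1*47) = -8*(-½*1 - 47) = -8*(-½ - 47) = -8*(-95/2) = 380)
(C*S)*58 = (380*0)*58 = 0*58 = 0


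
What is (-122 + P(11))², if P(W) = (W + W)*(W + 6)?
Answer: 63504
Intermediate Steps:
P(W) = 2*W*(6 + W) (P(W) = (2*W)*(6 + W) = 2*W*(6 + W))
(-122 + P(11))² = (-122 + 2*11*(6 + 11))² = (-122 + 2*11*17)² = (-122 + 374)² = 252² = 63504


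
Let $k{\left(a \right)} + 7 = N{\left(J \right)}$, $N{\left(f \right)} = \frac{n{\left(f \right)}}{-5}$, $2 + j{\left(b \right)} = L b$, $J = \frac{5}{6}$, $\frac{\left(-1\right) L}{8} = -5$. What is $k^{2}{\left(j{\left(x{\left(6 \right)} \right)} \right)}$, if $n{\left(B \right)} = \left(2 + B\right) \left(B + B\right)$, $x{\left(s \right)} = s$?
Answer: $\frac{20449}{324} \approx 63.114$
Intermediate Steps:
$L = 40$ ($L = \left(-8\right) \left(-5\right) = 40$)
$n{\left(B \right)} = 2 B \left(2 + B\right)$ ($n{\left(B \right)} = \left(2 + B\right) 2 B = 2 B \left(2 + B\right)$)
$J = \frac{5}{6}$ ($J = 5 \cdot \frac{1}{6} = \frac{5}{6} \approx 0.83333$)
$j{\left(b \right)} = -2 + 40 b$
$N{\left(f \right)} = - \frac{2 f \left(2 + f\right)}{5}$ ($N{\left(f \right)} = \frac{2 f \left(2 + f\right)}{-5} = 2 f \left(2 + f\right) \left(- \frac{1}{5}\right) = - \frac{2 f \left(2 + f\right)}{5}$)
$k{\left(a \right)} = - \frac{143}{18}$ ($k{\left(a \right)} = -7 - \frac{2 + \frac{5}{6}}{3} = -7 - \frac{1}{3} \cdot \frac{17}{6} = -7 - \frac{17}{18} = - \frac{143}{18}$)
$k^{2}{\left(j{\left(x{\left(6 \right)} \right)} \right)} = \left(- \frac{143}{18}\right)^{2} = \frac{20449}{324}$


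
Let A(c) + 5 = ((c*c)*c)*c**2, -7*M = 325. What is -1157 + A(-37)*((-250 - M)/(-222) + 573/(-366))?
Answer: 710549299171/15799 ≈ 4.4974e+7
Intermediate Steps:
M = -325/7 (M = -1/7*325 = -325/7 ≈ -46.429)
A(c) = -5 + c**5 (A(c) = -5 + ((c*c)*c)*c**2 = -5 + (c**2*c)*c**2 = -5 + c**3*c**2 = -5 + c**5)
-1157 + A(-37)*((-250 - M)/(-222) + 573/(-366)) = -1157 + (-5 + (-37)**5)*((-250 - 1*(-325/7))/(-222) + 573/(-366)) = -1157 + (-5 - 69343957)*((-250 + 325/7)*(-1/222) + 573*(-1/366)) = -1157 - 69343962*(-1425/7*(-1/222) - 191/122) = -1157 - 69343962*(475/518 - 191/122) = -1157 - 69343962*(-10247/15799) = -1157 + 710567578614/15799 = 710549299171/15799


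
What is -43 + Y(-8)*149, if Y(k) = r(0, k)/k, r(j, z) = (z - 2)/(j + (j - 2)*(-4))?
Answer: -631/32 ≈ -19.719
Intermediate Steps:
r(j, z) = (-2 + z)/(8 - 3*j) (r(j, z) = (-2 + z)/(j + (-2 + j)*(-4)) = (-2 + z)/(j + (8 - 4*j)) = (-2 + z)/(8 - 3*j))
Y(k) = (-1/4 + k/8)/k (Y(k) = ((2 - k)/(-8 + 3*0))/k = ((2 - k)/(-8 + 0))/k = ((2 - k)/(-8))/k = (-(2 - k)/8)/k = (-1/4 + k/8)/k)
-43 + Y(-8)*149 = -43 + ((1/8)*(-2 - 8)/(-8))*149 = -43 + ((1/8)*(-1/8)*(-10))*149 = -43 + (5/32)*149 = -43 + 745/32 = -631/32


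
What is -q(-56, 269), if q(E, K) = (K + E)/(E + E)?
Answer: 213/112 ≈ 1.9018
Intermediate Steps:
q(E, K) = (E + K)/(2*E) (q(E, K) = (E + K)/((2*E)) = (E + K)*(1/(2*E)) = (E + K)/(2*E))
-q(-56, 269) = -(-56 + 269)/(2*(-56)) = -(-1)*213/(2*56) = -1*(-213/112) = 213/112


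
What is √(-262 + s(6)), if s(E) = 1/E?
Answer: I*√9426/6 ≈ 16.181*I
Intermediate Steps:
√(-262 + s(6)) = √(-262 + 1/6) = √(-262 + ⅙) = √(-1571/6) = I*√9426/6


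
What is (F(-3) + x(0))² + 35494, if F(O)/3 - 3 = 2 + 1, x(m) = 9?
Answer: 36223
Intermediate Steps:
F(O) = 18 (F(O) = 9 + 3*(2 + 1) = 9 + 3*3 = 9 + 9 = 18)
(F(-3) + x(0))² + 35494 = (18 + 9)² + 35494 = 27² + 35494 = 729 + 35494 = 36223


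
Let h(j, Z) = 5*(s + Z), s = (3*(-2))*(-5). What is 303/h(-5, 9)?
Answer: 101/65 ≈ 1.5538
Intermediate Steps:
s = 30 (s = -6*(-5) = 30)
h(j, Z) = 150 + 5*Z (h(j, Z) = 5*(30 + Z) = 150 + 5*Z)
303/h(-5, 9) = 303/(150 + 5*9) = 303/(150 + 45) = 303/195 = 303*(1/195) = 101/65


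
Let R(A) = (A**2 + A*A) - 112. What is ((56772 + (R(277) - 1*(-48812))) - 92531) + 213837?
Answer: 380236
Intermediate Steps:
R(A) = -112 + 2*A**2 (R(A) = (A**2 + A**2) - 112 = 2*A**2 - 112 = -112 + 2*A**2)
((56772 + (R(277) - 1*(-48812))) - 92531) + 213837 = ((56772 + ((-112 + 2*277**2) - 1*(-48812))) - 92531) + 213837 = ((56772 + ((-112 + 2*76729) + 48812)) - 92531) + 213837 = ((56772 + ((-112 + 153458) + 48812)) - 92531) + 213837 = ((56772 + (153346 + 48812)) - 92531) + 213837 = ((56772 + 202158) - 92531) + 213837 = (258930 - 92531) + 213837 = 166399 + 213837 = 380236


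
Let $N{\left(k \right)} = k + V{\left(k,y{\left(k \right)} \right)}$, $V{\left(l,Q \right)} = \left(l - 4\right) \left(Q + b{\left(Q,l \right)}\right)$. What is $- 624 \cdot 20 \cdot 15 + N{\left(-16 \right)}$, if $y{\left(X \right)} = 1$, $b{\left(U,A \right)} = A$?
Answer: $-186916$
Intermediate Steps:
$V{\left(l,Q \right)} = \left(-4 + l\right) \left(Q + l\right)$ ($V{\left(l,Q \right)} = \left(l - 4\right) \left(Q + l\right) = \left(-4 + l\right) \left(Q + l\right)$)
$N{\left(k \right)} = -4 + k^{2} - 2 k$ ($N{\left(k \right)} = k + \left(k^{2} - 4 - 4 k + 1 k\right) = k + \left(k^{2} - 4 - 4 k + k\right) = k - \left(4 - k^{2} + 3 k\right) = -4 + k^{2} - 2 k$)
$- 624 \cdot 20 \cdot 15 + N{\left(-16 \right)} = - 624 \cdot 20 \cdot 15 - \left(-28 - 256\right) = \left(-624\right) 300 + \left(-4 + 256 + 32\right) = -187200 + 284 = -186916$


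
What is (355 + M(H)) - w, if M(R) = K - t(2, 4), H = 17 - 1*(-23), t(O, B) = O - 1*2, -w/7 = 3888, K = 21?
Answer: 27592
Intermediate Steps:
w = -27216 (w = -7*3888 = -27216)
t(O, B) = -2 + O (t(O, B) = O - 2 = -2 + O)
H = 40 (H = 17 + 23 = 40)
M(R) = 21 (M(R) = 21 - (-2 + 2) = 21 - 1*0 = 21 + 0 = 21)
(355 + M(H)) - w = (355 + 21) - 1*(-27216) = 376 + 27216 = 27592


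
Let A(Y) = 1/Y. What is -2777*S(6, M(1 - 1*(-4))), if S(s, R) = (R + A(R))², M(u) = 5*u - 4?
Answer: -542525828/441 ≈ -1.2302e+6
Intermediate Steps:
A(Y) = 1/Y
M(u) = -4 + 5*u
S(s, R) = (R + 1/R)²
-2777*S(6, M(1 - 1*(-4))) = -2777*(1 + (-4 + 5*(1 - 1*(-4)))²)²/(-4 + 5*(1 - 1*(-4)))² = -2777*(1 + (-4 + 5*(1 + 4))²)²/(-4 + 5*(1 + 4))² = -2777*(1 + (-4 + 5*5)²)²/(-4 + 5*5)² = -2777*(1 + (-4 + 25)²)²/(-4 + 25)² = -2777*(1 + 21²)²/21² = -2777*(1 + 441)²/441 = -2777*442²/441 = -2777*195364/441 = -542525828/441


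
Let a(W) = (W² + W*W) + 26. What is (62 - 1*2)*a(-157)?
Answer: 2959440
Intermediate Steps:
a(W) = 26 + 2*W² (a(W) = (W² + W²) + 26 = 2*W² + 26 = 26 + 2*W²)
(62 - 1*2)*a(-157) = (62 - 1*2)*(26 + 2*(-157)²) = (62 - 2)*(26 + 2*24649) = 60*(26 + 49298) = 60*49324 = 2959440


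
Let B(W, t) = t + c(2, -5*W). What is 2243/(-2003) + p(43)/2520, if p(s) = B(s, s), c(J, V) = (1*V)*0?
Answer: -5566231/5047560 ≈ -1.1028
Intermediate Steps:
c(J, V) = 0 (c(J, V) = V*0 = 0)
B(W, t) = t (B(W, t) = t + 0 = t)
p(s) = s
2243/(-2003) + p(43)/2520 = 2243/(-2003) + 43/2520 = 2243*(-1/2003) + 43*(1/2520) = -2243/2003 + 43/2520 = -5566231/5047560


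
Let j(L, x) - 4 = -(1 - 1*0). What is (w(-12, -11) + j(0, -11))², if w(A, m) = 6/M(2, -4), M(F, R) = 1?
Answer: 81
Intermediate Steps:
j(L, x) = 3 (j(L, x) = 4 - (1 - 1*0) = 4 - (1 + 0) = 4 - 1*1 = 4 - 1 = 3)
w(A, m) = 6 (w(A, m) = 6/1 = 6*1 = 6)
(w(-12, -11) + j(0, -11))² = (6 + 3)² = 9² = 81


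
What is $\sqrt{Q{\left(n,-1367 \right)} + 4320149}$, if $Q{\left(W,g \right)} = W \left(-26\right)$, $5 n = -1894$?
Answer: $\frac{\sqrt{108249945}}{5} \approx 2080.9$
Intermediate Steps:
$n = - \frac{1894}{5}$ ($n = \frac{1}{5} \left(-1894\right) = - \frac{1894}{5} \approx -378.8$)
$Q{\left(W,g \right)} = - 26 W$
$\sqrt{Q{\left(n,-1367 \right)} + 4320149} = \sqrt{\left(-26\right) \left(- \frac{1894}{5}\right) + 4320149} = \sqrt{\frac{49244}{5} + 4320149} = \sqrt{\frac{21649989}{5}} = \frac{\sqrt{108249945}}{5}$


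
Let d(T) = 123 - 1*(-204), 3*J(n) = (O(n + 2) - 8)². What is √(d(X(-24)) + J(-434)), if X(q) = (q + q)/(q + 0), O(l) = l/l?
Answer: √3090/3 ≈ 18.529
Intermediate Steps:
O(l) = 1
J(n) = 49/3 (J(n) = (1 - 8)²/3 = (⅓)*(-7)² = (⅓)*49 = 49/3)
X(q) = 2 (X(q) = (2*q)/q = 2)
d(T) = 327 (d(T) = 123 + 204 = 327)
√(d(X(-24)) + J(-434)) = √(327 + 49/3) = √(1030/3) = √3090/3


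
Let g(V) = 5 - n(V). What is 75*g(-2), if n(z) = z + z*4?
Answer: 1125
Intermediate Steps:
n(z) = 5*z (n(z) = z + 4*z = 5*z)
g(V) = 5 - 5*V
75*g(-2) = 75*(5 - 5*(-2)) = 75*(5 + 10) = 75*15 = 1125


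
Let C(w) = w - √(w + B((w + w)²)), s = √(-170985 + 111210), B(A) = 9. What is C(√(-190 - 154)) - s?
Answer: -√(9 + 2*I*√86) - 5*I*√2391 + 2*I*√86 ≈ -3.8481 - 228.35*I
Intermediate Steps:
s = 5*I*√2391 (s = √(-59775) = 5*I*√2391 ≈ 244.49*I)
C(w) = w - √(9 + w) (C(w) = w - √(w + 9) = w - √(9 + w))
C(√(-190 - 154)) - s = (√(-190 - 154) - √(9 + √(-190 - 154))) - 5*I*√2391 = (√(-344) - √(9 + √(-344))) - 5*I*√2391 = (2*I*√86 - √(9 + 2*I*√86)) - 5*I*√2391 = (-√(9 + 2*I*√86) + 2*I*√86) - 5*I*√2391 = -√(9 + 2*I*√86) - 5*I*√2391 + 2*I*√86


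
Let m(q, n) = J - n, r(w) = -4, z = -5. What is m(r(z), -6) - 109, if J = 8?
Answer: -95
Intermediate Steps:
m(q, n) = 8 - n
m(r(z), -6) - 109 = (8 - 1*(-6)) - 109 = (8 + 6) - 109 = 14 - 109 = -95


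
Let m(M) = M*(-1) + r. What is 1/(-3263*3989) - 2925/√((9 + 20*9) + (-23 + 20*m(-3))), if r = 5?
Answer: -1/13016107 - 2925*√326/326 ≈ -162.00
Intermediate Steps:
m(M) = 5 - M (m(M) = M*(-1) + 5 = -M + 5 = 5 - M)
1/(-3263*3989) - 2925/√((9 + 20*9) + (-23 + 20*m(-3))) = 1/(-3263*3989) - 2925/√((9 + 20*9) + (-23 + 20*(5 - 1*(-3)))) = -1/3263*1/3989 - 2925/√((9 + 180) + (-23 + 20*(5 + 3))) = -1/13016107 - 2925/√(189 + (-23 + 20*8)) = -1/13016107 - 2925/√(189 + (-23 + 160)) = -1/13016107 - 2925/√(189 + 137) = -1/13016107 - 2925*√326/326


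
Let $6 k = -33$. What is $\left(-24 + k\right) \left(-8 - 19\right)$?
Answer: $\frac{1593}{2} \approx 796.5$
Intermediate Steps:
$k = - \frac{11}{2}$ ($k = \frac{1}{6} \left(-33\right) = - \frac{11}{2} \approx -5.5$)
$\left(-24 + k\right) \left(-8 - 19\right) = \left(-24 - \frac{11}{2}\right) \left(-8 - 19\right) = \left(- \frac{59}{2}\right) \left(-27\right) = \frac{1593}{2}$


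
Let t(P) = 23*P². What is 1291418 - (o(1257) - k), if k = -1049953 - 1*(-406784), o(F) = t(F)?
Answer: -35692878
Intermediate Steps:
o(F) = 23*F²
k = -643169 (k = -1049953 + 406784 = -643169)
1291418 - (o(1257) - k) = 1291418 - (23*1257² - 1*(-643169)) = 1291418 - (23*1580049 + 643169) = 1291418 - (36341127 + 643169) = 1291418 - 1*36984296 = 1291418 - 36984296 = -35692878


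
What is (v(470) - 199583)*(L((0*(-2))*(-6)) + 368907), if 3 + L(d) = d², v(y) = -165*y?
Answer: -102235472232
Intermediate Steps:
L(d) = -3 + d²
(v(470) - 199583)*(L((0*(-2))*(-6)) + 368907) = (-165*470 - 199583)*((-3 + ((0*(-2))*(-6))²) + 368907) = (-77550 - 199583)*((-3 + (0*(-6))²) + 368907) = -277133*((-3 + 0²) + 368907) = -277133*((-3 + 0) + 368907) = -277133*(-3 + 368907) = -277133*368904 = -102235472232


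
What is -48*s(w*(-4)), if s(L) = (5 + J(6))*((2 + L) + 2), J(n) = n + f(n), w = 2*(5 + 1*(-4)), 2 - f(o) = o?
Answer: 1344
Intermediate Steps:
f(o) = 2 - o
w = 2 (w = 2*(5 - 4) = 2*1 = 2)
J(n) = 2 (J(n) = n + (2 - n) = 2)
s(L) = 28 + 7*L (s(L) = (5 + 2)*((2 + L) + 2) = 7*(4 + L) = 28 + 7*L)
-48*s(w*(-4)) = -48*(28 + 7*(2*(-4))) = -48*(28 + 7*(-8)) = -48*(28 - 56) = -48*(-28) = 1344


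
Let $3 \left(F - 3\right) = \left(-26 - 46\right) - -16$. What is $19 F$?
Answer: $- \frac{893}{3} \approx -297.67$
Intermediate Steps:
$F = - \frac{47}{3}$ ($F = 3 + \frac{\left(-26 - 46\right) - -16}{3} = 3 + \frac{-72 + \left(-37 + 53\right)}{3} = 3 + \frac{-72 + 16}{3} = 3 + \frac{1}{3} \left(-56\right) = 3 - \frac{56}{3} = - \frac{47}{3} \approx -15.667$)
$19 F = 19 \left(- \frac{47}{3}\right) = - \frac{893}{3}$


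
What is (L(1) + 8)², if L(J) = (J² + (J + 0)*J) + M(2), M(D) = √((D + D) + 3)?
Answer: (10 + √7)² ≈ 159.92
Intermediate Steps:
M(D) = √(3 + 2*D) (M(D) = √(2*D + 3) = √(3 + 2*D))
L(J) = √7 + 2*J² (L(J) = (J² + (J + 0)*J) + √(3 + 2*2) = (J² + J*J) + √(3 + 4) = (J² + J²) + √7 = 2*J² + √7 = √7 + 2*J²)
(L(1) + 8)² = ((√7 + 2*1²) + 8)² = ((√7 + 2*1) + 8)² = ((√7 + 2) + 8)² = ((2 + √7) + 8)² = (10 + √7)²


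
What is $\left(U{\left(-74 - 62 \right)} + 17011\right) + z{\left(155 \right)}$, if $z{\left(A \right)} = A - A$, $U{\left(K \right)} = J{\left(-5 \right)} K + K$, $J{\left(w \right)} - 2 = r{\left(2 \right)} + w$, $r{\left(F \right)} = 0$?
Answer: $17283$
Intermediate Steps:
$J{\left(w \right)} = 2 + w$ ($J{\left(w \right)} = 2 + \left(0 + w\right) = 2 + w$)
$U{\left(K \right)} = - 2 K$ ($U{\left(K \right)} = \left(2 - 5\right) K + K = - 3 K + K = - 2 K$)
$z{\left(A \right)} = 0$
$\left(U{\left(-74 - 62 \right)} + 17011\right) + z{\left(155 \right)} = \left(- 2 \left(-74 - 62\right) + 17011\right) + 0 = \left(\left(-2\right) \left(-136\right) + 17011\right) + 0 = \left(272 + 17011\right) + 0 = 17283 + 0 = 17283$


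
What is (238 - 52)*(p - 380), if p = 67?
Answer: -58218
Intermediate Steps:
(238 - 52)*(p - 380) = (238 - 52)*(67 - 380) = 186*(-313) = -58218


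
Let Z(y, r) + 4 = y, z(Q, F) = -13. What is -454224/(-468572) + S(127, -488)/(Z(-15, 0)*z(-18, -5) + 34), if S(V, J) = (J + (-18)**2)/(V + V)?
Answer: 4042867246/4180482241 ≈ 0.96708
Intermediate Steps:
Z(y, r) = -4 + y
S(V, J) = (324 + J)/(2*V) (S(V, J) = (J + 324)/((2*V)) = (324 + J)*(1/(2*V)) = (324 + J)/(2*V))
-454224/(-468572) + S(127, -488)/(Z(-15, 0)*z(-18, -5) + 34) = -454224/(-468572) + ((1/2)*(324 - 488)/127)/((-4 - 15)*(-13) + 34) = -454224*(-1/468572) + ((1/2)*(1/127)*(-164))/(-19*(-13) + 34) = 113556/117143 - 82/(127*(247 + 34)) = 113556/117143 - 82/127/281 = 113556/117143 - 82/127*1/281 = 113556/117143 - 82/35687 = 4042867246/4180482241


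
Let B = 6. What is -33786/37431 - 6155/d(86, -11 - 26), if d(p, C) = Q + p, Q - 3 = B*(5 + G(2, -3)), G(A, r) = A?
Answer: -26090419/544829 ≈ -47.887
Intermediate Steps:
Q = 45 (Q = 3 + 6*(5 + 2) = 3 + 6*7 = 3 + 42 = 45)
d(p, C) = 45 + p
-33786/37431 - 6155/d(86, -11 - 26) = -33786/37431 - 6155/(45 + 86) = -33786*1/37431 - 6155/131 = -3754/4159 - 6155*1/131 = -3754/4159 - 6155/131 = -26090419/544829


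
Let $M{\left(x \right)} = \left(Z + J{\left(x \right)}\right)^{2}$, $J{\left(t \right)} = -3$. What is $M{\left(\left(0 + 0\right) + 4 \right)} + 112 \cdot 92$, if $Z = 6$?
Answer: $10313$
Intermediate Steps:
$M{\left(x \right)} = 9$ ($M{\left(x \right)} = \left(6 - 3\right)^{2} = 3^{2} = 9$)
$M{\left(\left(0 + 0\right) + 4 \right)} + 112 \cdot 92 = 9 + 112 \cdot 92 = 9 + 10304 = 10313$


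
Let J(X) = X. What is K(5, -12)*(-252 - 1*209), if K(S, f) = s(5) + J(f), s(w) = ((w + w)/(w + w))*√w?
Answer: 5532 - 461*√5 ≈ 4501.2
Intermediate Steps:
s(w) = √w (s(w) = ((2*w)/((2*w)))*√w = ((2*w)*(1/(2*w)))*√w = 1*√w = √w)
K(S, f) = f + √5 (K(S, f) = √5 + f = f + √5)
K(5, -12)*(-252 - 1*209) = (-12 + √5)*(-252 - 1*209) = (-12 + √5)*(-252 - 209) = (-12 + √5)*(-461) = 5532 - 461*√5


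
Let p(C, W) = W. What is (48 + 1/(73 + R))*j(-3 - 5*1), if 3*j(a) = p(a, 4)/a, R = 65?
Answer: -6625/828 ≈ -8.0012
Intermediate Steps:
j(a) = 4/(3*a) (j(a) = (4/a)/3 = 4/(3*a))
(48 + 1/(73 + R))*j(-3 - 5*1) = (48 + 1/(73 + 65))*(4/(3*(-3 - 5*1))) = (48 + 1/138)*(4/(3*(-3 - 5))) = (48 + 1/138)*((4/3)/(-8)) = 6625*((4/3)*(-⅛))/138 = (6625/138)*(-⅙) = -6625/828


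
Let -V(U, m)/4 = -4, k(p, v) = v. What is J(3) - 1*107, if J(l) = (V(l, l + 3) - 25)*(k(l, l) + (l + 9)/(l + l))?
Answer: -152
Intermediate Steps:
V(U, m) = 16 (V(U, m) = -4*(-4) = 16)
J(l) = -9*l - 9*(9 + l)/(2*l) (J(l) = (16 - 25)*(l + (l + 9)/(l + l)) = -9*(l + (9 + l)/((2*l))) = -9*(l + (9 + l)*(1/(2*l))) = -9*(l + (9 + l)/(2*l)) = -9*l - 9*(9 + l)/(2*l))
J(3) - 1*107 = (-9/2 - 9*3 - 81/2/3) - 1*107 = (-9/2 - 27 - 81/2*⅓) - 107 = (-9/2 - 27 - 27/2) - 107 = -45 - 107 = -152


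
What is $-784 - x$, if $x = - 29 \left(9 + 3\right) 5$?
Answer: $956$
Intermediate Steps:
$x = -1740$ ($x = \left(-29\right) 12 \cdot 5 = \left(-348\right) 5 = -1740$)
$-784 - x = -784 - -1740 = -784 + 1740 = 956$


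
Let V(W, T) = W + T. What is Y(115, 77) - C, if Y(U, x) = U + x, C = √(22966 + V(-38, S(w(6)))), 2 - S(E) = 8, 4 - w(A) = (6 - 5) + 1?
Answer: 192 - √22922 ≈ 40.600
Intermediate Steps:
w(A) = 2 (w(A) = 4 - ((6 - 5) + 1) = 4 - (1 + 1) = 4 - 1*2 = 4 - 2 = 2)
S(E) = -6 (S(E) = 2 - 1*8 = 2 - 8 = -6)
V(W, T) = T + W
C = √22922 (C = √(22966 + (-6 - 38)) = √(22966 - 44) = √22922 ≈ 151.40)
Y(115, 77) - C = (115 + 77) - √22922 = 192 - √22922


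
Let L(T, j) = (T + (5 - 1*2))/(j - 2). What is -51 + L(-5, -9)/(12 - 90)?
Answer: -21880/429 ≈ -51.002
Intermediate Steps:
L(T, j) = (3 + T)/(-2 + j) (L(T, j) = (T + (5 - 2))/(-2 + j) = (T + 3)/(-2 + j) = (3 + T)/(-2 + j))
-51 + L(-5, -9)/(12 - 90) = -51 + ((3 - 5)/(-2 - 9))/(12 - 90) = -51 + (-2/(-11))/(-78) = -51 - 1/11*(-2)*(-1/78) = -51 + (2/11)*(-1/78) = -51 - 1/429 = -21880/429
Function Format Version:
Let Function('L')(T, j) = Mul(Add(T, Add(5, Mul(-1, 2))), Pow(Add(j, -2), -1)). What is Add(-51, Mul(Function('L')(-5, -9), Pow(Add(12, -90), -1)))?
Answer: Rational(-21880, 429) ≈ -51.002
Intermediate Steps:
Function('L')(T, j) = Mul(Pow(Add(-2, j), -1), Add(3, T)) (Function('L')(T, j) = Mul(Add(T, Add(5, -2)), Pow(Add(-2, j), -1)) = Mul(Add(T, 3), Pow(Add(-2, j), -1)) = Mul(Add(3, T), Pow(Add(-2, j), -1)) = Mul(Pow(Add(-2, j), -1), Add(3, T)))
Add(-51, Mul(Function('L')(-5, -9), Pow(Add(12, -90), -1))) = Add(-51, Mul(Mul(Pow(Add(-2, -9), -1), Add(3, -5)), Pow(Add(12, -90), -1))) = Add(-51, Mul(Mul(Pow(-11, -1), -2), Pow(-78, -1))) = Add(-51, Mul(Mul(Rational(-1, 11), -2), Rational(-1, 78))) = Add(-51, Mul(Rational(2, 11), Rational(-1, 78))) = Add(-51, Rational(-1, 429)) = Rational(-21880, 429)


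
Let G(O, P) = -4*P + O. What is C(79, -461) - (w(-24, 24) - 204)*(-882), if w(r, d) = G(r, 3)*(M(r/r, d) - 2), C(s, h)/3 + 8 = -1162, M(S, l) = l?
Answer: -881982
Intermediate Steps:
G(O, P) = O - 4*P
C(s, h) = -3510 (C(s, h) = -24 + 3*(-1162) = -24 - 3486 = -3510)
w(r, d) = (-12 + r)*(-2 + d) (w(r, d) = (r - 4*3)*(d - 2) = (r - 12)*(-2 + d) = (-12 + r)*(-2 + d))
C(79, -461) - (w(-24, 24) - 204)*(-882) = -3510 - ((-12 - 24)*(-2 + 24) - 204)*(-882) = -3510 - (-36*22 - 204)*(-882) = -3510 - (-792 - 204)*(-882) = -3510 - (-996)*(-882) = -3510 - 1*878472 = -3510 - 878472 = -881982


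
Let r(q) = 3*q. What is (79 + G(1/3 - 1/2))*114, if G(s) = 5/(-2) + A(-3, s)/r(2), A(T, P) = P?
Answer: 52307/6 ≈ 8717.8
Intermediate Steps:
G(s) = -5/2 + s/6 (G(s) = 5/(-2) + s/((3*2)) = 5*(-½) + s/6 = -5/2 + s*(⅙) = -5/2 + s/6)
(79 + G(1/3 - 1/2))*114 = (79 + (-5/2 + (1/3 - 1/2)/6))*114 = (79 + (-5/2 + (1*(⅓) - 1*½)/6))*114 = (79 + (-5/2 + (⅓ - ½)/6))*114 = (79 + (-5/2 + (⅙)*(-⅙)))*114 = (79 + (-5/2 - 1/36))*114 = (79 - 91/36)*114 = (2753/36)*114 = 52307/6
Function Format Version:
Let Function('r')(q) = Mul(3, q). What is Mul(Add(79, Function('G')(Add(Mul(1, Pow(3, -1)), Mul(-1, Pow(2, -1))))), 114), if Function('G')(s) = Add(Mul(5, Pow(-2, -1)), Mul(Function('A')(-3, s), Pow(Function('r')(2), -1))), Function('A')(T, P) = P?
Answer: Rational(52307, 6) ≈ 8717.8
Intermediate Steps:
Function('G')(s) = Add(Rational(-5, 2), Mul(Rational(1, 6), s)) (Function('G')(s) = Add(Mul(5, Pow(-2, -1)), Mul(s, Pow(Mul(3, 2), -1))) = Add(Mul(5, Rational(-1, 2)), Mul(s, Pow(6, -1))) = Add(Rational(-5, 2), Mul(s, Rational(1, 6))) = Add(Rational(-5, 2), Mul(Rational(1, 6), s)))
Mul(Add(79, Function('G')(Add(Mul(1, Pow(3, -1)), Mul(-1, Pow(2, -1))))), 114) = Mul(Add(79, Add(Rational(-5, 2), Mul(Rational(1, 6), Add(Mul(1, Pow(3, -1)), Mul(-1, Pow(2, -1)))))), 114) = Mul(Add(79, Add(Rational(-5, 2), Mul(Rational(1, 6), Add(Mul(1, Rational(1, 3)), Mul(-1, Rational(1, 2)))))), 114) = Mul(Add(79, Add(Rational(-5, 2), Mul(Rational(1, 6), Add(Rational(1, 3), Rational(-1, 2))))), 114) = Mul(Add(79, Add(Rational(-5, 2), Mul(Rational(1, 6), Rational(-1, 6)))), 114) = Mul(Add(79, Add(Rational(-5, 2), Rational(-1, 36))), 114) = Mul(Add(79, Rational(-91, 36)), 114) = Mul(Rational(2753, 36), 114) = Rational(52307, 6)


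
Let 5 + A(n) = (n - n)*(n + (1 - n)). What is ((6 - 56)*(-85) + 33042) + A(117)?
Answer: 37287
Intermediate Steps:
A(n) = -5 (A(n) = -5 + (n - n)*(n + (1 - n)) = -5 + 0*1 = -5 + 0 = -5)
((6 - 56)*(-85) + 33042) + A(117) = ((6 - 56)*(-85) + 33042) - 5 = (-50*(-85) + 33042) - 5 = (4250 + 33042) - 5 = 37292 - 5 = 37287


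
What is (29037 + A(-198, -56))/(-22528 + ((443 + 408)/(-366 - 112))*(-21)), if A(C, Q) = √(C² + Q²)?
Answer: -13879686/10750513 - 956*√10585/10750513 ≈ -1.3002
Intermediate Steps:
(29037 + A(-198, -56))/(-22528 + ((443 + 408)/(-366 - 112))*(-21)) = (29037 + √((-198)² + (-56)²))/(-22528 + ((443 + 408)/(-366 - 112))*(-21)) = (29037 + √(39204 + 3136))/(-22528 + (851/(-478))*(-21)) = (29037 + √42340)/(-22528 + (851*(-1/478))*(-21)) = (29037 + 2*√10585)/(-22528 - 851/478*(-21)) = (29037 + 2*√10585)/(-22528 + 17871/478) = (29037 + 2*√10585)/(-10750513/478) = (29037 + 2*√10585)*(-478/10750513) = -13879686/10750513 - 956*√10585/10750513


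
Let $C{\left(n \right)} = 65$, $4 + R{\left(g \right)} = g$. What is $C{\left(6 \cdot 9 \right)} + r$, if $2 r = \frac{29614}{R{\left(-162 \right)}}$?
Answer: $- \frac{4017}{166} \approx -24.199$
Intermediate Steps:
$R{\left(g \right)} = -4 + g$
$r = - \frac{14807}{166}$ ($r = \frac{29614 \frac{1}{-4 - 162}}{2} = \frac{29614 \frac{1}{-166}}{2} = \frac{29614 \left(- \frac{1}{166}\right)}{2} = \frac{1}{2} \left(- \frac{14807}{83}\right) = - \frac{14807}{166} \approx -89.199$)
$C{\left(6 \cdot 9 \right)} + r = 65 - \frac{14807}{166} = - \frac{4017}{166}$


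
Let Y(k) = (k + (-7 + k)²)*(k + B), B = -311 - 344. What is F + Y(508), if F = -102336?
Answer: -37074159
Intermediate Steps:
B = -655
Y(k) = (-655 + k)*(k + (-7 + k)²) (Y(k) = (k + (-7 + k)²)*(k - 655) = (k + (-7 + k)²)*(-655 + k) = (-655 + k)*(k + (-7 + k)²))
F + Y(508) = -102336 + (-32095 + 508³ - 668*508² + 8564*508) = -102336 + (-32095 + 131096512 - 668*258064 + 4350512) = -102336 + (-32095 + 131096512 - 172386752 + 4350512) = -102336 - 36971823 = -37074159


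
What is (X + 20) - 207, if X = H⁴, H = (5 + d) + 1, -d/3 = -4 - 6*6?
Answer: 252047189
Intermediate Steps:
d = 120 (d = -3*(-4 - 6*6) = -3*(-4 - 1*36) = -3*(-4 - 36) = -3*(-40) = 120)
H = 126 (H = (5 + 120) + 1 = 125 + 1 = 126)
X = 252047376 (X = 126⁴ = 252047376)
(X + 20) - 207 = (252047376 + 20) - 207 = 252047396 - 207 = 252047189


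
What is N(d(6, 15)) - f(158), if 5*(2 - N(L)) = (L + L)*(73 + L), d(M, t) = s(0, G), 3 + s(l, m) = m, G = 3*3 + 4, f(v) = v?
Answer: -488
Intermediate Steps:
G = 13 (G = 9 + 4 = 13)
s(l, m) = -3 + m
d(M, t) = 10 (d(M, t) = -3 + 13 = 10)
N(L) = 2 - 2*L*(73 + L)/5 (N(L) = 2 - (L + L)*(73 + L)/5 = 2 - 2*L*(73 + L)/5)
N(d(6, 15)) - f(158) = (2 - 146/5*10 - ⅖*10²) - 1*158 = (2 - 292 - ⅖*100) - 158 = (2 - 292 - 40) - 158 = -330 - 158 = -488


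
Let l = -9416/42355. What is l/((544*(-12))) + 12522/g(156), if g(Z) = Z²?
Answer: 1001875001/1946974640 ≈ 0.51458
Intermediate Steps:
l = -9416/42355 (l = -9416*1/42355 = -9416/42355 ≈ -0.22231)
l/((544*(-12))) + 12522/g(156) = -9416/(42355*(544*(-12))) + 12522/(156²) = -9416/42355/(-6528) + 12522/24336 = -9416/42355*(-1/6528) + 12522*(1/24336) = 1177/34561680 + 2087/4056 = 1001875001/1946974640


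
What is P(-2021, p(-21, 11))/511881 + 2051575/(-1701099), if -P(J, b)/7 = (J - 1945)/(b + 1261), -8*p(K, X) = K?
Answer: -3538570835029057/2934171813408957 ≈ -1.2060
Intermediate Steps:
p(K, X) = -K/8
P(J, b) = -7*(-1945 + J)/(1261 + b) (P(J, b) = -7*(J - 1945)/(b + 1261) = -7*(-1945 + J)/(1261 + b))
P(-2021, p(-21, 11))/511881 + 2051575/(-1701099) = (7*(1945 - 1*(-2021))/(1261 - ⅛*(-21)))/511881 + 2051575/(-1701099) = (7*(1945 + 2021)/(1261 + 21/8))*(1/511881) + 2051575*(-1/1701099) = (7*3966/(10109/8))*(1/511881) - 2051575/1701099 = (7*(8/10109)*3966)*(1/511881) - 2051575/1701099 = (222096/10109)*(1/511881) - 2051575/1701099 = 74032/1724868343 - 2051575/1701099 = -3538570835029057/2934171813408957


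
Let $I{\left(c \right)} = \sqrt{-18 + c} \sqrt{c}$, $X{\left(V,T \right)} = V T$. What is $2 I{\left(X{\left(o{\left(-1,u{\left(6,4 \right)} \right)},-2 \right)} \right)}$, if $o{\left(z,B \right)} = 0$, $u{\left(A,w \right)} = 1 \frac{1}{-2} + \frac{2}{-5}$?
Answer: $0$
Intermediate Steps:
$u{\left(A,w \right)} = - \frac{9}{10}$ ($u{\left(A,w \right)} = 1 \left(- \frac{1}{2}\right) + 2 \left(- \frac{1}{5}\right) = - \frac{1}{2} - \frac{2}{5} = - \frac{9}{10}$)
$X{\left(V,T \right)} = T V$
$I{\left(c \right)} = \sqrt{c} \sqrt{-18 + c}$
$2 I{\left(X{\left(o{\left(-1,u{\left(6,4 \right)} \right)},-2 \right)} \right)} = 2 \sqrt{\left(-2\right) 0} \sqrt{-18 - 0} = 2 \sqrt{0} \sqrt{-18 + 0} = 2 \cdot 0 \sqrt{-18} = 2 \cdot 0 \cdot 3 i \sqrt{2} = 2 \cdot 0 = 0$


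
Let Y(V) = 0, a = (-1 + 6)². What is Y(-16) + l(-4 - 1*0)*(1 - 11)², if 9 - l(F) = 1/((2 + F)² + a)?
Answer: 26000/29 ≈ 896.55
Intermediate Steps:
a = 25 (a = 5² = 25)
l(F) = 9 - 1/(25 + (2 + F)²) (l(F) = 9 - 1/((2 + F)² + 25) = 9 - 1/(25 + (2 + F)²))
Y(-16) + l(-4 - 1*0)*(1 - 11)² = 0 + ((224 + 9*(2 + (-4 - 1*0))²)/(25 + (2 + (-4 - 1*0))²))*(1 - 11)² = 0 + ((224 + 9*(2 + (-4 + 0))²)/(25 + (2 + (-4 + 0))²))*(-10)² = 0 + ((224 + 9*(2 - 4)²)/(25 + (2 - 4)²))*100 = 0 + ((224 + 9*(-2)²)/(25 + (-2)²))*100 = 0 + ((224 + 9*4)/(25 + 4))*100 = 0 + ((224 + 36)/29)*100 = 0 + ((1/29)*260)*100 = 0 + (260/29)*100 = 0 + 26000/29 = 26000/29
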